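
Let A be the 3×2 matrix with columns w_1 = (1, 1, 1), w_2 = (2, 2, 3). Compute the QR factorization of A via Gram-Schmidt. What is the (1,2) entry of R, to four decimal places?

r_{12} = 4.0415

q_1 = w_1/‖w_1‖ = (1, 1, 1)/1.7321 = (0.5774, 0.5774, 0.5774).
r_{12} = q_1·w_2 = 4.0415.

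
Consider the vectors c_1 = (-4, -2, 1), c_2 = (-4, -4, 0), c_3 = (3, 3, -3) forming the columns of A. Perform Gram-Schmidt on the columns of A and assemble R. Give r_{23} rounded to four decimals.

c_1 = (-4, -2, 1); ‖c_1‖ = 4.5826, so e_1 = (-0.8729, -0.4364, 0.2182).
e_1·c_2 = (-0.8729)·(-4) + (-0.4364)·(-4) + 0.2182·0 = 5.2372.
u_2 = c_2 − 5.2372·e_1 = (0.5714, -1.7143, -1.1429).
‖u_2‖ = 2.1381, so e_2 = (0.2673, -0.8018, -0.5345).
r_{23} = e_2·c_3 = 0.0000.

r_{23} = 0.0000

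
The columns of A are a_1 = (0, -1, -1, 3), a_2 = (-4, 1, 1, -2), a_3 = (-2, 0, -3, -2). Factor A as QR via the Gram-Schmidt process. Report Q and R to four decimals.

Q = [[0.0000, -0.9944, -0.0862], [-0.3015, 0.0678, -0.1063], [-0.3015, 0.0678, -0.9286], [0.9045, 0.0452, -0.3449]], R = [[3.3166, -2.4121, -0.9045], [0.0000, 4.0227, 1.6949], [0.0000, 0.0000, 3.6481]]

a_1 = (0, -1, -1, 3); ‖a_1‖ = 3.3166, so e_1 = (0.0000, -0.3015, -0.3015, 0.9045).
e_1·a_2 = 0.0000·(-4) + (-0.3015)·1 + (-0.3015)·1 + 0.9045·(-2) = -2.4121.
u_2 = a_2 + 2.4121·e_1 = (-4.0000, 0.2727, 0.2727, 0.1818).
‖u_2‖ = 4.0227, so e_2 = (-0.9944, 0.0678, 0.0678, 0.0452).
e_1·a_3 = 0.0000·(-2) + (-0.3015)·0 + (-0.3015)·(-3) + 0.9045·(-2) = -0.9045; e_2·a_3 = (-0.9944)·(-2) + 0.0678·0 + 0.0678·(-3) + 0.0452·(-2) = 1.6949.
u_3 = a_3 + 0.9045·e_1 − 1.6949·e_2 = (-0.3146, -0.3876, -3.3876, -1.2584).
‖u_3‖ = 3.6481, so e_3 = (-0.0862, -0.1063, -0.9286, -0.3449).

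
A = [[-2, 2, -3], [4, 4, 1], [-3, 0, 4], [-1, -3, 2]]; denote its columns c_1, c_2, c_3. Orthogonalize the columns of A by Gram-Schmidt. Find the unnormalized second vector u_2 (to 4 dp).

q_1 = c_1/‖c_1‖ = (-2, 4, -3, -1)/5.4772 = (-0.3651, 0.7303, -0.5477, -0.1826).
r_{12} = q_1·c_2 = 2.7386.
u_2 = c_2 − 2.7386·q_1 = (3.0000, 2.0000, 1.5000, -2.5000).

u_2 = (3.0000, 2.0000, 1.5000, -2.5000)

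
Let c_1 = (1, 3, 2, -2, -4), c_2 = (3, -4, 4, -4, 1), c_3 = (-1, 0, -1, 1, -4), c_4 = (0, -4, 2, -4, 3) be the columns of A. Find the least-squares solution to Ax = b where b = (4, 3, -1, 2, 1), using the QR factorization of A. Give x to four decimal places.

x = (-0.1853, 0.7255, -1.1057, -1.6071)

q_1 = c_1/‖c_1‖ = (1, 3, 2, -2, -4)/5.8310 = (0.1715, 0.5145, 0.3430, -0.3430, -0.6860).
r_{12} = q_1·c_2 = 0.5145.
u_2 = c_2 − 0.5145·q_1 = (2.9118, -4.2647, 3.8235, -3.8235, 1.3529).
‖u_2‖ = 7.5984, so q_2 = (0.3832, -0.5613, 0.5032, -0.5032, 0.1781).
r_{13} = q_1·c_3 = 1.8865; r_{23} = q_2·c_3 = -2.1018.
u_3 = c_3 − 1.8865·q_1 + 2.1018·q_2 = (-0.5181, -2.1503, -0.5894, 0.5894, -2.3316).
‖u_3‖ = 3.3202, so q_3 = (-0.1560, -0.6476, -0.1775, 0.1775, -0.7023).
r_{14} = q_1·c_4 = -2.0580; r_{24} = q_2·c_4 = 5.7985; r_{34} = q_3·c_4 = -0.5814.
u_4 = c_4 + 2.0580·q_1 − 5.7985·q_2 + 0.5814·q_3 = (-1.9598, -0.0632, -0.3151, -1.6849, 0.1475).
‖u_4‖ = 2.6086, so q_4 = (-0.7513, -0.0242, -0.1208, -0.6459, 0.0565).
Qᵀb = (0.5145, -1.4825, -2.7368, -4.1923).
Back-substitute: x_4 = -4.1923/2.6086 = -1.6071.
x_3 = (-2.7368 + 0.5814·(-1.6071))/3.3202 = -1.1057.
x_2 = (-1.4825 + 2.1018·(-1.1057) − 5.7985·(-1.6071))/7.5984 = 0.7255.
x_1 = (0.5145 − 0.5145·0.7255 − 1.8865·(-1.1057) + 2.0580·(-1.6071))/5.8310 = -0.1853.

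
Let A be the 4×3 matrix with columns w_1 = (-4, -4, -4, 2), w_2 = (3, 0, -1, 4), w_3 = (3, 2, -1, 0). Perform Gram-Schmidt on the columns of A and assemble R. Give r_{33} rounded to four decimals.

e_1 = w_1/‖w_1‖ = (-4, -4, -4, 2)/7.2111 = (-0.5547, -0.5547, -0.5547, 0.2774).
r_{12} = e_1·w_2 = 0.0000.
u_2 = w_2 + 0.0000·e_1 = (3.0000, 0.0000, -1.0000, 4.0000).
‖u_2‖ = 5.0990, so e_2 = (0.5883, 0.0000, -0.1961, 0.7845).
r_{13} = e_1·w_3 = -2.2188; r_{23} = e_2·w_3 = 1.9612.
u_3 = w_3 + 2.2188·e_1 − 1.9612·e_2 = (0.6154, 0.7692, -1.8462, -0.9231).
r_{33} = ‖u_3‖ = 2.2871.

r_{33} = 2.2871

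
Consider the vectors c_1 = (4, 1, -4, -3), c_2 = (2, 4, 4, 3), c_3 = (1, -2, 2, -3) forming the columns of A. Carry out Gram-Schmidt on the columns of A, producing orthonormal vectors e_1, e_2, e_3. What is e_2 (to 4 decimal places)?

c_1 = (4, 1, -4, -3); ‖c_1‖ = 6.4807, so e_1 = (0.6172, 0.1543, -0.6172, -0.4629).
e_1·c_2 = 0.6172·2 + 0.1543·4 + (-0.6172)·4 + (-0.4629)·3 = -2.0059.
u_2 = c_2 + 2.0059·e_1 = (3.2381, 4.3095, 2.7619, 2.0714).
‖u_2‖ = 6.4013, so e_2 = (0.5059, 0.6732, 0.4315, 0.3236).

e_2 = (0.5059, 0.6732, 0.4315, 0.3236)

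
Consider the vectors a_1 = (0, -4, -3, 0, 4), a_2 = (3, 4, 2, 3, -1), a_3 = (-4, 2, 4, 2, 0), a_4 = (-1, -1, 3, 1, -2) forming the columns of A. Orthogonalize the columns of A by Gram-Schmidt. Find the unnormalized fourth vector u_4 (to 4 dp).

u_4 = (0.6797, -2.0607, 1.2878, 0.8445, -1.0949)

q_1 = a_1/‖a_1‖ = (0, -4, -3, 0, 4)/6.4031 = (0.0000, -0.6247, -0.4685, 0.0000, 0.6247).
r_{12} = q_1·a_2 = -4.0605.
u_2 = a_2 + 4.0605·q_1 = (3.0000, 1.4634, 0.0976, 3.0000, 1.5366).
‖u_2‖ = 4.7447, so q_2 = (0.6323, 0.3084, 0.0206, 0.6323, 0.3239).
r_{13} = q_1·a_3 = -3.1235; r_{23} = q_2·a_3 = -0.5655.
u_3 = a_3 + 3.1235·q_1 + 0.5655·q_2 = (-3.6425, 0.2232, 2.5482, 2.3575, 2.1343).
‖u_3‖ = 5.4703, so q_3 = (-0.6659, 0.0408, 0.4658, 0.4310, 0.3902).
r_{14} = q_1·a_4 = -2.0303; r_{24} = q_2·a_4 = -0.8945; r_{34} = q_3·a_4 = 1.6732.
u_4 = a_4 + 2.0303·q_1 + 0.8945·q_2 − 1.6732·q_3 = (0.6797, -2.0607, 1.2878, 0.8445, -1.0949).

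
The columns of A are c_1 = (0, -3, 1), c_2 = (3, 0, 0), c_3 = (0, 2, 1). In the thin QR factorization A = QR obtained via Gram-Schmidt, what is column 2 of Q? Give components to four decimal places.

e_2 = (1.0000, 0.0000, 0.0000)

c_1 = (0, -3, 1); ‖c_1‖ = 3.1623, so e_1 = (0.0000, -0.9487, 0.3162).
e_1·c_2 = 0.0000·3 + (-0.9487)·0 + 0.3162·0 = 0.0000.
u_2 = c_2 + 0.0000·e_1 = (3.0000, 0.0000, 0.0000).
‖u_2‖ = 3.0000, so e_2 = (1.0000, 0.0000, 0.0000).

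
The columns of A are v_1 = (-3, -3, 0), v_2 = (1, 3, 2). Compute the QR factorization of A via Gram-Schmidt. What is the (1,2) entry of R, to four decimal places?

v_1 = (-3, -3, 0); ‖v_1‖ = 4.2426, so e_1 = (-0.7071, -0.7071, 0.0000).
r_{12} = e_1·v_2 = -2.8284.

r_{12} = -2.8284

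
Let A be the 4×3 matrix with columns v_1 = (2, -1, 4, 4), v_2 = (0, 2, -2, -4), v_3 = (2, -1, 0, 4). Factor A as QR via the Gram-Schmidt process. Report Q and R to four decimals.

v_1 = (2, -1, 4, 4); ‖v_1‖ = 6.0828, so q_1 = (0.3288, -0.1644, 0.6576, 0.6576).
q_1·v_2 = 0.3288·0 + (-0.1644)·2 + 0.6576·(-2) + 0.6576·(-4) = -4.2744.
u_2 = v_2 + 4.2744·q_1 = (1.4054, 1.2973, 0.8108, -1.1892).
‖u_2‖ = 2.3937, so q_2 = (0.5871, 0.5420, 0.3387, -0.4968).
q_1·v_3 = 0.3288·2 + (-0.1644)·(-1) + 0.6576·0 + 0.6576·4 = 3.4524; q_2·v_3 = 0.5871·2 + 0.5420·(-1) + 0.3387·0 + (-0.4968)·4 = -1.3549.
u_3 = v_3 − 3.4524·q_1 + 1.3549·q_2 = (1.6604, 0.3019, -1.8113, 1.0566).
‖u_3‖ = 2.6917, so q_3 = (0.6168, 0.1122, -0.6729, 0.3925).

Q = [[0.3288, 0.5871, 0.6168], [-0.1644, 0.5420, 0.1122], [0.6576, 0.3387, -0.6729], [0.6576, -0.4968, 0.3925]], R = [[6.0828, -4.2744, 3.4524], [0.0000, 2.3937, -1.3549], [0.0000, 0.0000, 2.6917]]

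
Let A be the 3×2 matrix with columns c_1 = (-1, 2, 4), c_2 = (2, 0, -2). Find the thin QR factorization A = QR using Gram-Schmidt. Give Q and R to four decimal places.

c_1 = (-1, 2, 4); ‖c_1‖ = 4.5826, so q_1 = (-0.2182, 0.4364, 0.8729).
q_1·c_2 = (-0.2182)·2 + 0.4364·0 + 0.8729·(-2) = -2.1822.
u_2 = c_2 + 2.1822·q_1 = (1.5238, 0.9524, -0.0952).
‖u_2‖ = 1.7995, so q_2 = (0.8468, 0.5293, -0.0529).

Q = [[-0.2182, 0.8468], [0.4364, 0.5293], [0.8729, -0.0529]], R = [[4.5826, -2.1822], [0.0000, 1.7995]]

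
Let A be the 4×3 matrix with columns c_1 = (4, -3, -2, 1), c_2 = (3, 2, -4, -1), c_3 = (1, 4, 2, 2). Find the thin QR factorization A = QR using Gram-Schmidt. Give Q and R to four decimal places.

Q = [[0.7303, 0.2566, 0.4541], [-0.5477, 0.6685, 0.5031], [-0.3651, -0.6348, 0.4460], [0.1826, -0.2904, 0.5846]], R = [[5.4772, 2.3735, -1.8257], [0.0000, 4.9363, 1.0804], [0.0000, 0.0000, 4.5276]]

c_1 = (4, -3, -2, 1); ‖c_1‖ = 5.4772, so q_1 = (0.7303, -0.5477, -0.3651, 0.1826).
q_1·c_2 = 0.7303·3 + (-0.5477)·2 + (-0.3651)·(-4) + 0.1826·(-1) = 2.3735.
u_2 = c_2 − 2.3735·q_1 = (1.2667, 3.3000, -3.1333, -1.4333).
‖u_2‖ = 4.9363, so q_2 = (0.2566, 0.6685, -0.6348, -0.2904).
q_1·c_3 = 0.7303·1 + (-0.5477)·4 + (-0.3651)·2 + 0.1826·2 = -1.8257; q_2·c_3 = 0.2566·1 + 0.6685·4 + (-0.6348)·2 + (-0.2904)·2 = 1.0804.
u_3 = c_3 + 1.8257·q_1 − 1.0804·q_2 = (2.0561, 2.2777, 2.0192, 2.6471).
‖u_3‖ = 4.5276, so q_3 = (0.4541, 0.5031, 0.4460, 0.5846).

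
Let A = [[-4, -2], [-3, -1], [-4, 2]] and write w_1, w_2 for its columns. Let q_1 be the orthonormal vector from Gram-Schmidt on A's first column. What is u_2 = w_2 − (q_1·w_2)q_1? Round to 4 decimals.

u_2 = (-1.7073, -0.7805, 2.2927)

w_1 = (-4, -3, -4); ‖w_1‖ = 6.4031, so q_1 = (-0.6247, -0.4685, -0.6247).
q_1·w_2 = (-0.6247)·(-2) + (-0.4685)·(-1) + (-0.6247)·2 = 0.4685.
u_2 = w_2 − 0.4685·q_1 = (-1.7073, -0.7805, 2.2927).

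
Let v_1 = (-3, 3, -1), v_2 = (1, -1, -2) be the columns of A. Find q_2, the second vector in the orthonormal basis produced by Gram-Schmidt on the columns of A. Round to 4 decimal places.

q_2 = (0.1622, -0.1622, -0.9733)

q_1 = v_1/‖v_1‖ = (-3, 3, -1)/4.3589 = (-0.6882, 0.6882, -0.2294).
r_{12} = q_1·v_2 = -0.9177.
u_2 = v_2 + 0.9177·q_1 = (0.3684, -0.3684, -2.2105).
‖u_2‖ = 2.2711, so q_2 = (0.1622, -0.1622, -0.9733).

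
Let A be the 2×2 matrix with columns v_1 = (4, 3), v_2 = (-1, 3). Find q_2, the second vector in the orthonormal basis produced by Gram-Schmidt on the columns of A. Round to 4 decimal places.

v_1 = (4, 3); ‖v_1‖ = 5.0000, so q_1 = (0.8000, 0.6000).
q_1·v_2 = 0.8000·(-1) + 0.6000·3 = 1.0000.
u_2 = v_2 − 1.0000·q_1 = (-1.8000, 2.4000).
‖u_2‖ = 3.0000, so q_2 = (-0.6000, 0.8000).

q_2 = (-0.6000, 0.8000)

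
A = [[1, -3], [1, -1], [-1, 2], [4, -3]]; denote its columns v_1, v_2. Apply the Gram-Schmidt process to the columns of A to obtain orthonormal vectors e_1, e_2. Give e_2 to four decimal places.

e_2 = (-0.8417, -0.0216, 0.4316, 0.3237)

v_1 = (1, 1, -1, 4); ‖v_1‖ = 4.3589, so e_1 = (0.2294, 0.2294, -0.2294, 0.9177).
e_1·v_2 = 0.2294·(-3) + 0.2294·(-1) + (-0.2294)·2 + 0.9177·(-3) = -4.1295.
u_2 = v_2 + 4.1295·e_1 = (-2.0526, -0.0526, 1.0526, 0.7895).
‖u_2‖ = 2.4387, so e_2 = (-0.8417, -0.0216, 0.4316, 0.3237).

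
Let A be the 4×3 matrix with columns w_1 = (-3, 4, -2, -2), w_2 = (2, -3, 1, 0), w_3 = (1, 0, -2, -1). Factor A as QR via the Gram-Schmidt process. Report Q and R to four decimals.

w_1 = (-3, 4, -2, -2); ‖w_1‖ = 5.7446, so q_1 = (-0.5222, 0.6963, -0.3482, -0.3482).
q_1·w_2 = (-0.5222)·2 + 0.6963·(-3) + (-0.3482)·1 + (-0.3482)·0 = -3.4816.
u_2 = w_2 + 3.4816·q_1 = (0.1818, -0.5758, -0.2121, -1.2121).
‖u_2‖ = 1.3707, so q_2 = (0.1326, -0.4200, -0.1548, -0.8843).
q_1·w_3 = (-0.5222)·1 + 0.6963·0 + (-0.3482)·(-2) + (-0.3482)·(-1) = 0.5222; q_2·w_3 = 0.1326·1 + (-0.4200)·0 + (-0.1548)·(-2) + (-0.8843)·(-1) = 1.3265.
u_3 = w_3 − 0.5222·q_1 − 1.3265·q_2 = (1.0968, 0.1935, -1.6129, 0.3548).
‖u_3‖ = 1.9919, so q_3 = (0.5506, 0.0972, -0.8097, 0.1781).

Q = [[-0.5222, 0.1326, 0.5506], [0.6963, -0.4200, 0.0972], [-0.3482, -0.1548, -0.8097], [-0.3482, -0.8843, 0.1781]], R = [[5.7446, -3.4816, 0.5222], [0.0000, 1.3707, 1.3265], [0.0000, 0.0000, 1.9919]]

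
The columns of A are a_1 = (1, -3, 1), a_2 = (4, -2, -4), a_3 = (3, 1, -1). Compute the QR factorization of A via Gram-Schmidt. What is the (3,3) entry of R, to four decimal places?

a_1 = (1, -3, 1); ‖a_1‖ = 3.3166, so e_1 = (0.3015, -0.9045, 0.3015).
e_1·a_2 = 0.3015·4 + (-0.9045)·(-2) + 0.3015·(-4) = 1.8091.
u_2 = a_2 − 1.8091·e_1 = (3.4545, -0.3636, -4.5455).
‖u_2‖ = 5.7208, so e_2 = (0.6039, -0.0636, -0.7946).
e_1·a_3 = 0.3015·3 + (-0.9045)·1 + 0.3015·(-1) = -0.3015; e_2·a_3 = 0.6039·3 + (-0.0636)·1 + (-0.7946)·(-1) = 2.5426.
u_3 = a_3 + 0.3015·e_1 − 2.5426·e_2 = (1.5556, 0.8889, 1.1111).
r_{33} = ‖u_3‖ = 2.1082.

r_{33} = 2.1082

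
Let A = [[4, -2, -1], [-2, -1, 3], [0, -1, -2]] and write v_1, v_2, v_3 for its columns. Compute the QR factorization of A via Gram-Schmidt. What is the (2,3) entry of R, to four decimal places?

r_{23} = -0.9759

v_1 = (4, -2, 0); ‖v_1‖ = 4.4721, so e_1 = (0.8944, -0.4472, 0.0000).
e_1·v_2 = 0.8944·(-2) + (-0.4472)·(-1) + 0.0000·(-1) = -1.3416.
u_2 = v_2 + 1.3416·e_1 = (-0.8000, -1.6000, -1.0000).
‖u_2‖ = 2.0494, so e_2 = (-0.3904, -0.7807, -0.4880).
r_{23} = e_2·v_3 = -0.9759.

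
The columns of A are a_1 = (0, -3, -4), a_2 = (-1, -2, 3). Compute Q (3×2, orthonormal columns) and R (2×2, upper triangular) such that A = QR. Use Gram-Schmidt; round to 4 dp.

Q = [[0.0000, -0.2822], [-0.6000, -0.7675], [-0.8000, 0.5756]], R = [[5.0000, -1.2000], [0.0000, 3.5440]]

a_1 = (0, -3, -4); ‖a_1‖ = 5.0000, so e_1 = (0.0000, -0.6000, -0.8000).
e_1·a_2 = 0.0000·(-1) + (-0.6000)·(-2) + (-0.8000)·3 = -1.2000.
u_2 = a_2 + 1.2000·e_1 = (-1.0000, -2.7200, 2.0400).
‖u_2‖ = 3.5440, so e_2 = (-0.2822, -0.7675, 0.5756).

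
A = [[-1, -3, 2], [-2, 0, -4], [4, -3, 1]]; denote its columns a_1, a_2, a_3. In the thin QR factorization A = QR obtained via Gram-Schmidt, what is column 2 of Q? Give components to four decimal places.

q_2 = (-0.9117, -0.2279, -0.3419)

a_1 = (-1, -2, 4); ‖a_1‖ = 4.5826, so q_1 = (-0.2182, -0.4364, 0.8729).
q_1·a_2 = (-0.2182)·(-3) + (-0.4364)·0 + 0.8729·(-3) = -1.9640.
u_2 = a_2 + 1.9640·q_1 = (-3.4286, -0.8571, -1.2857).
‖u_2‖ = 3.7607, so q_2 = (-0.9117, -0.2279, -0.3419).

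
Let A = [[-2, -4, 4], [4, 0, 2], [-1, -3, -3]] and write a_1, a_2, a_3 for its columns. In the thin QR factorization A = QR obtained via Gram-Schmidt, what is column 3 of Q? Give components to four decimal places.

q_3 = (0.5970, 0.0995, -0.7960)

a_1 = (-2, 4, -1); ‖a_1‖ = 4.5826, so q_1 = (-0.4364, 0.8729, -0.2182).
q_1·a_2 = (-0.4364)·(-4) + 0.8729·0 + (-0.2182)·(-3) = 2.4004.
u_2 = a_2 − 2.4004·q_1 = (-2.9524, -2.0952, -2.4762).
‖u_2‖ = 4.3861, so q_2 = (-0.6731, -0.4777, -0.5646).
q_1·a_3 = (-0.4364)·4 + 0.8729·2 + (-0.2182)·(-3) = 0.6547; q_2·a_3 = (-0.6731)·4 + (-0.4777)·2 + (-0.5646)·(-3) = -1.9542.
u_3 = a_3 − 0.6547·q_1 + 1.9542·q_2 = (2.9703, 0.4950, -3.9604).
‖u_3‖ = 4.9752, so q_3 = (0.5970, 0.0995, -0.7960).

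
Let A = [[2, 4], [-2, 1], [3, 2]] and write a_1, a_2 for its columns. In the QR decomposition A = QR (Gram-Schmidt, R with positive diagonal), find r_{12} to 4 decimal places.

r_{12} = 2.9104

a_1 = (2, -2, 3); ‖a_1‖ = 4.1231, so e_1 = (0.4851, -0.4851, 0.7276).
r_{12} = e_1·a_2 = 2.9104.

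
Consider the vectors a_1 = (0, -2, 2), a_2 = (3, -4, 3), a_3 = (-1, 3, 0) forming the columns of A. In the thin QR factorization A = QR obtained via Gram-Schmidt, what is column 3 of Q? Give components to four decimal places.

a_1 = (0, -2, 2); ‖a_1‖ = 2.8284, so e_1 = (0.0000, -0.7071, 0.7071).
e_1·a_2 = 0.0000·3 + (-0.7071)·(-4) + 0.7071·3 = 4.9497.
u_2 = a_2 − 4.9497·e_1 = (3.0000, -0.5000, -0.5000).
‖u_2‖ = 3.0822, so e_2 = (0.9733, -0.1622, -0.1622).
e_1·a_3 = 0.0000·(-1) + (-0.7071)·3 + 0.7071·0 = -2.1213; e_2·a_3 = 0.9733·(-1) + (-0.1622)·3 + (-0.1622)·0 = -1.4600.
u_3 = a_3 + 2.1213·e_1 + 1.4600·e_2 = (0.4211, 1.2632, 1.2632).
‖u_3‖ = 1.8353, so e_3 = (0.2294, 0.6882, 0.6882).

e_3 = (0.2294, 0.6882, 0.6882)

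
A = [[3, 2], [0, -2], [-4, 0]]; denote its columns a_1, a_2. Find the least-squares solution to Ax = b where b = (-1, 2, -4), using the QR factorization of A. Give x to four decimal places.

a_1 = (3, 0, -4); ‖a_1‖ = 5.0000, so e_1 = (0.6000, 0.0000, -0.8000).
e_1·a_2 = 0.6000·2 + 0.0000·(-2) + (-0.8000)·0 = 1.2000.
u_2 = a_2 − 1.2000·e_1 = (1.2800, -2.0000, 0.9600).
‖u_2‖ = 2.5612, so e_2 = (0.4998, -0.7809, 0.3748).
Qᵀb = (2.6000, -3.5608).
Back-substitute: x_2 = -3.5608/2.5612 = -1.3902.
x_1 = (2.6000 − 1.2000·(-1.3902))/5.0000 = 0.8537.

x = (0.8537, -1.3902)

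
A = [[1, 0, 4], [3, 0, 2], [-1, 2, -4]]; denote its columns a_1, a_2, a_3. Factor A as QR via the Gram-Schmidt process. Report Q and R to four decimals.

a_1 = (1, 3, -1); ‖a_1‖ = 3.3166, so q_1 = (0.3015, 0.9045, -0.3015).
q_1·a_2 = 0.3015·0 + 0.9045·0 + (-0.3015)·2 = -0.6030.
u_2 = a_2 + 0.6030·q_1 = (0.1818, 0.5455, 1.8182).
‖u_2‖ = 1.9069, so q_2 = (0.0953, 0.2860, 0.9535).
q_1·a_3 = 0.3015·4 + 0.9045·2 + (-0.3015)·(-4) = 4.2212; q_2·a_3 = 0.0953·4 + 0.2860·2 + 0.9535·(-4) = -2.8604.
u_3 = a_3 − 4.2212·q_1 + 2.8604·q_2 = (3.0000, -1.0000, 0.0000).
‖u_3‖ = 3.1623, so q_3 = (0.9487, -0.3162, 0.0000).

Q = [[0.3015, 0.0953, 0.9487], [0.9045, 0.2860, -0.3162], [-0.3015, 0.9535, 0.0000]], R = [[3.3166, -0.6030, 4.2212], [0.0000, 1.9069, -2.8604], [0.0000, 0.0000, 3.1623]]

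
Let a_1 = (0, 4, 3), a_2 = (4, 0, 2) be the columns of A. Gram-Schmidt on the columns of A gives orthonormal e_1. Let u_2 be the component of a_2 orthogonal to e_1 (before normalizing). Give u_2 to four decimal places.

a_1 = (0, 4, 3); ‖a_1‖ = 5.0000, so e_1 = (0.0000, 0.8000, 0.6000).
e_1·a_2 = 0.0000·4 + 0.8000·0 + 0.6000·2 = 1.2000.
u_2 = a_2 − 1.2000·e_1 = (4.0000, -0.9600, 1.2800).

u_2 = (4.0000, -0.9600, 1.2800)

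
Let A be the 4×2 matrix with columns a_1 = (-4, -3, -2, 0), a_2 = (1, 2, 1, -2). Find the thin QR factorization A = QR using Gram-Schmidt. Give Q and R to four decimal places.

a_1 = (-4, -3, -2, 0); ‖a_1‖ = 5.3852, so e_1 = (-0.7428, -0.5571, -0.3714, 0.0000).
e_1·a_2 = (-0.7428)·1 + (-0.5571)·2 + (-0.3714)·1 + 0.0000·(-2) = -2.2283.
u_2 = a_2 + 2.2283·e_1 = (-0.6552, 0.7586, 0.1724, -2.0000).
‖u_2‖ = 2.2438, so e_2 = (-0.2920, 0.3381, 0.0768, -0.8914).

Q = [[-0.7428, -0.2920], [-0.5571, 0.3381], [-0.3714, 0.0768], [0.0000, -0.8914]], R = [[5.3852, -2.2283], [0.0000, 2.2438]]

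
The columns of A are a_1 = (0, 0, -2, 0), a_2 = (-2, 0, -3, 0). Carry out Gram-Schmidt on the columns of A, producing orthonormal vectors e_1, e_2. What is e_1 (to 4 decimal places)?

e_1 = (0.0000, 0.0000, -1.0000, 0.0000)

e_1 = a_1/‖a_1‖ = (0, 0, -2, 0)/2.0000 = (0.0000, 0.0000, -1.0000, 0.0000).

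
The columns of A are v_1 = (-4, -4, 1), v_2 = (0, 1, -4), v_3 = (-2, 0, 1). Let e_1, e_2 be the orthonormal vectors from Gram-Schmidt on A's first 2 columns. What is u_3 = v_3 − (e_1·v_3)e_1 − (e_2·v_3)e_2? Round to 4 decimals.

u_3 = (-1.0262, 1.0946, 0.2736)

e_1 = v_1/‖v_1‖ = (-4, -4, 1)/5.7446 = (-0.6963, -0.6963, 0.1741).
r_{12} = e_1·v_2 = -1.3926.
u_2 = v_2 + 1.3926·e_1 = (-0.9697, 0.0303, -3.7576).
‖u_2‖ = 3.8808, so e_2 = (-0.2499, 0.0078, -0.9682).
r_{13} = e_1·v_3 = 1.5667; r_{23} = e_2·v_3 = -0.4685.
u_3 = v_3 − 1.5667·e_1 + 0.4685·e_2 = (-1.0262, 1.0946, 0.2736).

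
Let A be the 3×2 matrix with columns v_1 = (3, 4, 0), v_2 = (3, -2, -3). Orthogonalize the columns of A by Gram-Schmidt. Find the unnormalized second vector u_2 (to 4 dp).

v_1 = (3, 4, 0); ‖v_1‖ = 5.0000, so q_1 = (0.6000, 0.8000, 0.0000).
q_1·v_2 = 0.6000·3 + 0.8000·(-2) + 0.0000·(-3) = 0.2000.
u_2 = v_2 − 0.2000·q_1 = (2.8800, -2.1600, -3.0000).

u_2 = (2.8800, -2.1600, -3.0000)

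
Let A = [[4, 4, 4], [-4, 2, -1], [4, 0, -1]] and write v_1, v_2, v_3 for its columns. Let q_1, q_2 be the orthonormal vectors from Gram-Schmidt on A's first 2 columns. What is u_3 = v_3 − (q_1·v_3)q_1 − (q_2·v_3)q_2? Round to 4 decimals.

u_3 = (0.6429, -1.2857, -1.9286)

q_1 = v_1/‖v_1‖ = (4, -4, 4)/6.9282 = (0.5774, -0.5774, 0.5774).
r_{12} = q_1·v_2 = 1.1547.
u_2 = v_2 − 1.1547·q_1 = (3.3333, 2.6667, -0.6667).
‖u_2‖ = 4.3205, so q_2 = (0.7715, 0.6172, -0.1543).
r_{13} = q_1·v_3 = 2.3094; r_{23} = q_2·v_3 = 2.6232.
u_3 = v_3 − 2.3094·q_1 − 2.6232·q_2 = (0.6429, -1.2857, -1.9286).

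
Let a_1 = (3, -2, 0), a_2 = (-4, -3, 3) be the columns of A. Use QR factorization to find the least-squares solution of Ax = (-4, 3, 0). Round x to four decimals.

a_1 = (3, -2, 0); ‖a_1‖ = 3.6056, so e_1 = (0.8321, -0.5547, 0.0000).
e_1·a_2 = 0.8321·(-4) + (-0.5547)·(-3) + 0.0000·3 = -1.6641.
u_2 = a_2 + 1.6641·e_1 = (-2.6154, -3.9231, 3.0000).
‖u_2‖ = 5.5884, so e_2 = (-0.4680, -0.7020, 0.5368).
Qᵀb = (-4.9923, -0.2340).
Back-substitute: x_2 = -0.2340/5.5884 = -0.0419.
x_1 = (-4.9923 + 1.6641·(-0.0419))/3.6056 = -1.4039.

x = (-1.4039, -0.0419)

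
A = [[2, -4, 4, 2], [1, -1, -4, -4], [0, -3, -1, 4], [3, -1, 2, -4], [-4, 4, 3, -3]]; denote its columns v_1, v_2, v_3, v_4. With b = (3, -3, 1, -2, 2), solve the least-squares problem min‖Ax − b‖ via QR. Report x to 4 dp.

v_1 = (2, 1, 0, 3, -4); ‖v_1‖ = 5.4772, so e_1 = (0.3651, 0.1826, 0.0000, 0.5477, -0.7303).
e_1·v_2 = 0.3651·(-4) + 0.1826·(-1) + 0.0000·(-3) + 0.5477·(-1) + (-0.7303)·4 = -5.1121.
u_2 = v_2 + 5.1121·e_1 = (-2.1333, -0.0667, -3.0000, 1.8000, 0.2667).
‖u_2‖ = 4.1069, so e_2 = (-0.5195, -0.0162, -0.7305, 0.4383, 0.0649).
e_1·v_3 = 0.3651·4 + 0.1826·(-4) + 0.0000·(-1) + 0.5477·2 + (-0.7303)·3 = -0.3651; e_2·v_3 = (-0.5195)·4 + (-0.0162)·(-4) + (-0.7305)·(-1) + 0.4383·2 + 0.0649·3 = -0.2110.
u_3 = v_3 + 0.3651·e_1 + 0.2110·e_2 = (4.0237, -3.9368, -1.1542, 2.2925, 2.7470).
‖u_3‖ = 6.7692, so e_3 = (0.5944, -0.5816, -0.1705, 0.3387, 0.4058).
e_1·v_4 = 0.3651·2 + 0.1826·(-4) + 0.0000·4 + 0.5477·(-4) + (-0.7303)·(-3) = 0.0000; e_2·v_4 = (-0.5195)·2 + (-0.0162)·(-4) + (-0.7305)·4 + 0.4383·(-4) + 0.0649·(-3) = -5.8438; e_3·v_4 = 0.5944·2 + (-0.5816)·(-4) + (-0.1705)·4 + 0.3387·(-4) + 0.4058·(-3) = 0.2610.
u_4 = v_4 + 0.0000·e_1 + 5.8438·e_2 − 0.2610·e_3 = (-1.1907, -3.9431, -0.2243, -1.5271, -2.7265).
‖u_4‖ = 5.1751, so e_4 = (-0.2301, -0.7619, -0.0433, -0.2951, -0.5268).
Qᵀb = (-2.0083, -2.9868, 3.4917, 1.0887).
Back-substitute: x_4 = 1.0887/5.1751 = 0.2104.
x_3 = (3.4917 − 0.2610·0.2104)/6.7692 = 0.5077.
x_2 = (-2.9868 + 0.2110·0.5077 + 5.8438·0.2104)/4.1069 = -0.4018.
x_1 = (-2.0083 + 5.1121·(-0.4018) + 0.3651·0.5077 + 0.0000·0.2104)/5.4772 = -0.7079.

x = (-0.7079, -0.4018, 0.5077, 0.2104)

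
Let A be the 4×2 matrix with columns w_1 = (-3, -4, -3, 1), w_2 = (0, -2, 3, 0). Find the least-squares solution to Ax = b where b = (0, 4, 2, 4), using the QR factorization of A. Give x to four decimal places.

x = (-0.5198, -0.1938)

q_1 = w_1/‖w_1‖ = (-3, -4, -3, 1)/5.9161 = (-0.5071, -0.6761, -0.5071, 0.1690).
r_{12} = q_1·w_2 = -0.1690.
u_2 = w_2 + 0.1690·q_1 = (-0.0857, -2.1143, 2.9143, 0.0286).
‖u_2‖ = 3.6016, so q_2 = (-0.0238, -0.5870, 0.8092, 0.0079).
Qᵀb = (-3.0426, -0.6981).
Back-substitute: x_2 = -0.6981/3.6016 = -0.1938.
x_1 = (-3.0426 + 0.1690·(-0.1938))/5.9161 = -0.5198.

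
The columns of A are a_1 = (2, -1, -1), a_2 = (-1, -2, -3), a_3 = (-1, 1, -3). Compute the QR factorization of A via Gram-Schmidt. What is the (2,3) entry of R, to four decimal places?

r_{23} = 2.2627

a_1 = (2, -1, -1); ‖a_1‖ = 2.4495, so e_1 = (0.8165, -0.4082, -0.4082).
e_1·a_2 = 0.8165·(-1) + (-0.4082)·(-2) + (-0.4082)·(-3) = 1.2247.
u_2 = a_2 − 1.2247·e_1 = (-2.0000, -1.5000, -2.5000).
‖u_2‖ = 3.5355, so e_2 = (-0.5657, -0.4243, -0.7071).
r_{23} = e_2·a_3 = 2.2627.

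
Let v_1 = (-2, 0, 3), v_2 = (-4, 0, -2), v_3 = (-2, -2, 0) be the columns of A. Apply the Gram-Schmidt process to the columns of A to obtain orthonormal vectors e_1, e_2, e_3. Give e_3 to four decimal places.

v_1 = (-2, 0, 3); ‖v_1‖ = 3.6056, so e_1 = (-0.5547, 0.0000, 0.8321).
e_1·v_2 = (-0.5547)·(-4) + 0.0000·0 + 0.8321·(-2) = 0.5547.
u_2 = v_2 − 0.5547·e_1 = (-3.6923, 0.0000, -2.4615).
‖u_2‖ = 4.4376, so e_2 = (-0.8321, 0.0000, -0.5547).
e_1·v_3 = (-0.5547)·(-2) + 0.0000·(-2) + 0.8321·0 = 1.1094; e_2·v_3 = (-0.8321)·(-2) + 0.0000·(-2) + (-0.5547)·0 = 1.6641.
u_3 = v_3 − 1.1094·e_1 − 1.6641·e_2 = (0.0000, -2.0000, 0.0000).
‖u_3‖ = 2.0000, so e_3 = (0.0000, -1.0000, 0.0000).

e_3 = (0.0000, -1.0000, 0.0000)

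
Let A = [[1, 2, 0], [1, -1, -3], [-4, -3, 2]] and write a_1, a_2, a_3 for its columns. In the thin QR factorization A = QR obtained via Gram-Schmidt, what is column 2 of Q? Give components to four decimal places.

a_1 = (1, 1, -4); ‖a_1‖ = 4.2426, so q_1 = (0.2357, 0.2357, -0.9428).
q_1·a_2 = 0.2357·2 + 0.2357·(-1) + (-0.9428)·(-3) = 3.0641.
u_2 = a_2 − 3.0641·q_1 = (1.2778, -1.7222, -0.1111).
‖u_2‖ = 2.1473, so q_2 = (0.5950, -0.8020, -0.0517).

q_2 = (0.5950, -0.8020, -0.0517)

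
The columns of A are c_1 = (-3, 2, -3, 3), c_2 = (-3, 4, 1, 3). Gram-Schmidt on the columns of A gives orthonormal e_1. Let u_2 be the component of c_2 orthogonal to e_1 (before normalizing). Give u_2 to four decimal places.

c_1 = (-3, 2, -3, 3); ‖c_1‖ = 5.5678, so e_1 = (-0.5388, 0.3592, -0.5388, 0.5388).
e_1·c_2 = (-0.5388)·(-3) + 0.3592·4 + (-0.5388)·1 + 0.5388·3 = 4.1309.
u_2 = c_2 − 4.1309·e_1 = (-0.7742, 2.5161, 3.2258, 0.7742).

u_2 = (-0.7742, 2.5161, 3.2258, 0.7742)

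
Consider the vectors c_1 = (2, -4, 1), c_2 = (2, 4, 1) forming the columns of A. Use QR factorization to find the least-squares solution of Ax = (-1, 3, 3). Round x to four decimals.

x = (-0.2750, 0.4750)

e_1 = c_1/‖c_1‖ = (2, -4, 1)/4.5826 = (0.4364, -0.8729, 0.2182).
r_{12} = e_1·c_2 = -2.4004.
u_2 = c_2 + 2.4004·e_1 = (3.0476, 1.9048, 1.5238).
‖u_2‖ = 3.9036, so e_2 = (0.7807, 0.4880, 0.3904).
Qᵀb = (-2.4004, 1.8542).
Back-substitute: x_2 = 1.8542/3.9036 = 0.4750.
x_1 = (-2.4004 + 2.4004·0.4750)/4.5826 = -0.2750.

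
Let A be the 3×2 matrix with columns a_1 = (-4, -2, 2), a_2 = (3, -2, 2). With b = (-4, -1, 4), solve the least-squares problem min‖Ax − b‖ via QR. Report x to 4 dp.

q_1 = a_1/‖a_1‖ = (-4, -2, 2)/4.8990 = (-0.8165, -0.4082, 0.4082).
r_{12} = q_1·a_2 = -0.8165.
u_2 = a_2 + 0.8165·q_1 = (2.3333, -2.3333, 2.3333).
‖u_2‖ = 4.0415, so q_2 = (0.5774, -0.5774, 0.5774).
Qᵀb = (5.3072, 0.5774).
Back-substitute: x_2 = 0.5774/4.0415 = 0.1429.
x_1 = (5.3072 + 0.8165·0.1429)/4.8990 = 1.1071.

x = (1.1071, 0.1429)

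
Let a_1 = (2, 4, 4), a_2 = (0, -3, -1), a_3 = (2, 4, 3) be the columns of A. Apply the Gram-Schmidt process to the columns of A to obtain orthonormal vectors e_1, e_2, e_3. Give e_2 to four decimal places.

a_1 = (2, 4, 4); ‖a_1‖ = 6.0000, so e_1 = (0.3333, 0.6667, 0.6667).
e_1·a_2 = 0.3333·0 + 0.6667·(-3) + 0.6667·(-1) = -2.6667.
u_2 = a_2 + 2.6667·e_1 = (0.8889, -1.2222, 0.7778).
‖u_2‖ = 1.6997, so e_2 = (0.5230, -0.7191, 0.4576).

e_2 = (0.5230, -0.7191, 0.4576)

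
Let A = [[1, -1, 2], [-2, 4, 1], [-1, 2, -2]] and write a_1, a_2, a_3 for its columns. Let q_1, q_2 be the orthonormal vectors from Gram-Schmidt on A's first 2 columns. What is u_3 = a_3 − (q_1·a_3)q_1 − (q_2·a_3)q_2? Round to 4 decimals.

u_3 = (0.0000, 1.0000, -2.0000)

a_1 = (1, -2, -1); ‖a_1‖ = 2.4495, so q_1 = (0.4082, -0.8165, -0.4082).
q_1·a_2 = 0.4082·(-1) + (-0.8165)·4 + (-0.4082)·2 = -4.4907.
u_2 = a_2 + 4.4907·q_1 = (0.8333, 0.3333, 0.1667).
‖u_2‖ = 0.9129, so q_2 = (0.9129, 0.3651, 0.1826).
q_1·a_3 = 0.4082·2 + (-0.8165)·1 + (-0.4082)·(-2) = 0.8165; q_2·a_3 = 0.9129·2 + 0.3651·1 + 0.1826·(-2) = 1.8257.
u_3 = a_3 − 0.8165·q_1 − 1.8257·q_2 = (0.0000, 1.0000, -2.0000).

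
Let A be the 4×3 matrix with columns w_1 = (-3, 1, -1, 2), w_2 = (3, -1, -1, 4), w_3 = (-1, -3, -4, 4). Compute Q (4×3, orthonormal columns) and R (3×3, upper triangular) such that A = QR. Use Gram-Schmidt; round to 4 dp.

Q = [[-0.7746, 0.5395, -0.1886], [0.2582, -0.1798, -0.7618], [-0.2582, -0.2055, -0.5879], [0.5164, 0.7964, -0.1960]], R = [[3.8730, -0.2582, 3.0984], [0.0000, 5.1897, 4.0079], [0.0000, 0.0000, 4.0419]]

w_1 = (-3, 1, -1, 2); ‖w_1‖ = 3.8730, so e_1 = (-0.7746, 0.2582, -0.2582, 0.5164).
e_1·w_2 = (-0.7746)·3 + 0.2582·(-1) + (-0.2582)·(-1) + 0.5164·4 = -0.2582.
u_2 = w_2 + 0.2582·e_1 = (2.8000, -0.9333, -1.0667, 4.1333).
‖u_2‖ = 5.1897, so e_2 = (0.5395, -0.1798, -0.2055, 0.7964).
e_1·w_3 = (-0.7746)·(-1) + 0.2582·(-3) + (-0.2582)·(-4) + 0.5164·4 = 3.0984; e_2·w_3 = 0.5395·(-1) + (-0.1798)·(-3) + (-0.2055)·(-4) + 0.7964·4 = 4.0079.
u_3 = w_3 − 3.0984·e_1 − 4.0079·e_2 = (-0.7624, -3.0792, -2.3762, -0.7921).
‖u_3‖ = 4.0419, so e_3 = (-0.1886, -0.7618, -0.5879, -0.1960).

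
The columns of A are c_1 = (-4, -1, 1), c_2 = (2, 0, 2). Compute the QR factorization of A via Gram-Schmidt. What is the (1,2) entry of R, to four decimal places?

r_{12} = -1.4142

c_1 = (-4, -1, 1); ‖c_1‖ = 4.2426, so q_1 = (-0.9428, -0.2357, 0.2357).
r_{12} = q_1·c_2 = -1.4142.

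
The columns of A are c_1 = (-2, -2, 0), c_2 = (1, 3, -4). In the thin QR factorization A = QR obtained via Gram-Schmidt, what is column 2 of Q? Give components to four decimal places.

q_2 = (-0.2357, 0.2357, -0.9428)

c_1 = (-2, -2, 0); ‖c_1‖ = 2.8284, so q_1 = (-0.7071, -0.7071, 0.0000).
q_1·c_2 = (-0.7071)·1 + (-0.7071)·3 + 0.0000·(-4) = -2.8284.
u_2 = c_2 + 2.8284·q_1 = (-1.0000, 1.0000, -4.0000).
‖u_2‖ = 4.2426, so q_2 = (-0.2357, 0.2357, -0.9428).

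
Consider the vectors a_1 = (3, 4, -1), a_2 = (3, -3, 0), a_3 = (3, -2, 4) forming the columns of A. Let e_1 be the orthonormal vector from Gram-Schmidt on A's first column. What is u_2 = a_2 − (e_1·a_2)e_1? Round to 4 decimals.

u_2 = (3.3462, -2.5385, -0.1154)

e_1 = a_1/‖a_1‖ = (3, 4, -1)/5.0990 = (0.5883, 0.7845, -0.1961).
r_{12} = e_1·a_2 = -0.5883.
u_2 = a_2 + 0.5883·e_1 = (3.3462, -2.5385, -0.1154).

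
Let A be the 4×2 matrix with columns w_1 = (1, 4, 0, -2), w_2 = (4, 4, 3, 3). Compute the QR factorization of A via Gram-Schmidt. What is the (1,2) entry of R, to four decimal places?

w_1 = (1, 4, 0, -2); ‖w_1‖ = 4.5826, so q_1 = (0.2182, 0.8729, 0.0000, -0.4364).
r_{12} = q_1·w_2 = 3.0551.

r_{12} = 3.0551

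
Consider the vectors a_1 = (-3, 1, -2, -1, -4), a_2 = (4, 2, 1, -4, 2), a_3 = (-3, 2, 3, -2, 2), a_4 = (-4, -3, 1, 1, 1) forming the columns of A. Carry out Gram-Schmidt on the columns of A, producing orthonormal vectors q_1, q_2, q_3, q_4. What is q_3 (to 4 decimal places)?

q_3 = (-0.6689, 0.2864, 0.5493, -0.2125, 0.3517)

a_1 = (-3, 1, -2, -1, -4); ‖a_1‖ = 5.5678, so q_1 = (-0.5388, 0.1796, -0.3592, -0.1796, -0.7184).
q_1·a_2 = (-0.5388)·4 + 0.1796·2 + (-0.3592)·1 + (-0.1796)·(-4) + (-0.7184)·2 = -2.8737.
u_2 = a_2 + 2.8737·q_1 = (2.4516, 2.5161, -0.0323, -4.5161, -0.0645).
‖u_2‖ = 5.7221, so q_2 = (0.4284, 0.4397, -0.0056, -0.7892, -0.0113).
q_1·a_3 = (-0.5388)·(-3) + 0.1796·2 + (-0.3592)·3 + (-0.1796)·(-2) + (-0.7184)·2 = -0.1796; q_2·a_3 = 0.4284·(-3) + 0.4397·2 + (-0.0056)·3 + (-0.7892)·(-2) + (-0.0113)·2 = 1.1331.
u_3 = a_3 + 0.1796·q_1 − 1.1331·q_2 = (-3.5823, 1.5340, 2.9419, -1.1379, 1.8837).
‖u_3‖ = 5.3557, so q_3 = (-0.6689, 0.2864, 0.5493, -0.2125, 0.3517).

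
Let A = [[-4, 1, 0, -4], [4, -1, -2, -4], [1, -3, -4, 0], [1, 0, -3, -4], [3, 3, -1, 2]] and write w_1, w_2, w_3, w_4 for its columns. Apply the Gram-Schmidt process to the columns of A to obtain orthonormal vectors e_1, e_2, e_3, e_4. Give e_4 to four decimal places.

e_1 = w_1/‖w_1‖ = (-4, 4, 1, 1, 3)/6.5574 = (-0.6100, 0.6100, 0.1525, 0.1525, 0.4575).
r_{12} = e_1·w_2 = -0.3050.
u_2 = w_2 + 0.3050·e_1 = (0.8140, -0.8140, -2.9535, 0.0465, 3.1395).
‖u_2‖ = 4.4617, so e_2 = (0.1824, -0.1824, -0.6620, 0.0104, 0.7037).
r_{13} = e_1·w_3 = -2.7450; r_{23} = e_2·w_3 = 2.2778.
u_3 = w_3 + 2.7450·e_1 − 2.2778·e_2 = (-2.0900, 0.0900, -2.0736, -2.6051, -1.3470).
‖u_3‖ = 4.1565, so e_3 = (-0.5028, 0.0216, -0.4989, -0.6268, -0.3241).
r_{14} = e_1·w_4 = 0.3050; r_{24} = e_2·w_4 = 1.3656; r_{34} = e_3·w_4 = 3.7836.
u_4 = w_4 − 0.3050·e_1 − 1.3656·e_2 − 3.7836·e_3 = (-2.1607, -4.0188, 2.7450, -1.6894, 2.1256).
‖u_4‖ = 5.9772, so e_4 = (-0.3615, -0.6724, 0.4592, -0.2826, 0.3556).

e_4 = (-0.3615, -0.6724, 0.4592, -0.2826, 0.3556)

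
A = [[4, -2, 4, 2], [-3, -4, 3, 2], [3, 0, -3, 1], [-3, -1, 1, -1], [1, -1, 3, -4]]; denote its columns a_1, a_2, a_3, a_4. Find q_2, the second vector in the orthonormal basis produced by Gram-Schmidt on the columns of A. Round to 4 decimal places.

q_2 = (-0.5531, -0.7802, -0.0889, -0.1284, -0.2469)

q_1 = a_1/‖a_1‖ = (4, -3, 3, -3, 1)/6.6332 = (0.6030, -0.4523, 0.4523, -0.4523, 0.1508).
r_{12} = q_1·a_2 = 0.9045.
u_2 = a_2 − 0.9045·q_1 = (-2.5455, -3.5909, -0.4091, -0.5909, -1.1364).
‖u_2‖ = 4.6024, so q_2 = (-0.5531, -0.7802, -0.0889, -0.1284, -0.2469).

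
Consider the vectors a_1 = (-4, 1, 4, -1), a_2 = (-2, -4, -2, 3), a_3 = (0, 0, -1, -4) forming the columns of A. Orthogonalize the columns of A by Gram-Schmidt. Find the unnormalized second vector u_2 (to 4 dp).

a_1 = (-4, 1, 4, -1); ‖a_1‖ = 5.8310, so q_1 = (-0.6860, 0.1715, 0.6860, -0.1715).
q_1·a_2 = (-0.6860)·(-2) + 0.1715·(-4) + 0.6860·(-2) + (-0.1715)·3 = -1.2005.
u_2 = a_2 + 1.2005·q_1 = (-2.8235, -3.7941, -1.1765, 2.7941).

u_2 = (-2.8235, -3.7941, -1.1765, 2.7941)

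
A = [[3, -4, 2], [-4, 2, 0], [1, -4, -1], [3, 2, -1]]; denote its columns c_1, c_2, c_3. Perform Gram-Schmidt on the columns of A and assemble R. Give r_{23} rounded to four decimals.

r_{23} = -0.8966

q_1 = c_1/‖c_1‖ = (3, -4, 1, 3)/5.9161 = (0.5071, -0.6761, 0.1690, 0.5071).
r_{12} = q_1·c_2 = -3.0426.
u_2 = c_2 + 3.0426·q_1 = (-2.4571, -0.0571, -3.4857, 3.5429).
‖u_2‖ = 5.5446, so q_2 = (-0.4432, -0.0103, -0.6287, 0.6390).
r_{23} = q_2·c_3 = -0.8966.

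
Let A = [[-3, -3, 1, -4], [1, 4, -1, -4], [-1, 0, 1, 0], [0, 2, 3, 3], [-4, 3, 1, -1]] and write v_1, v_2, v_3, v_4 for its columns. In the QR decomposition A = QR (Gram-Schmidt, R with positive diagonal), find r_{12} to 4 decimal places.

v_1 = (-3, 1, -1, 0, -4); ‖v_1‖ = 5.1962, so e_1 = (-0.5774, 0.1925, -0.1925, 0.0000, -0.7698).
r_{12} = e_1·v_2 = 0.1925.

r_{12} = 0.1925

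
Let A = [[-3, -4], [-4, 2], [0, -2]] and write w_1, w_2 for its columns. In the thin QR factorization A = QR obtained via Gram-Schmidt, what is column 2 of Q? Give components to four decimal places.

q_2 = (-0.7283, 0.5462, -0.4138)

w_1 = (-3, -4, 0); ‖w_1‖ = 5.0000, so q_1 = (-0.6000, -0.8000, 0.0000).
q_1·w_2 = (-0.6000)·(-4) + (-0.8000)·2 + 0.0000·(-2) = 0.8000.
u_2 = w_2 − 0.8000·q_1 = (-3.5200, 2.6400, -2.0000).
‖u_2‖ = 4.8332, so q_2 = (-0.7283, 0.5462, -0.4138).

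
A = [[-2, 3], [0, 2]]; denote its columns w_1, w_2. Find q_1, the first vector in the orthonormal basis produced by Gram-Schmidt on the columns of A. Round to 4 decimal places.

q_1 = (-1.0000, 0.0000)

w_1 = (-2, 0); ‖w_1‖ = 2.0000, so q_1 = (-1.0000, 0.0000).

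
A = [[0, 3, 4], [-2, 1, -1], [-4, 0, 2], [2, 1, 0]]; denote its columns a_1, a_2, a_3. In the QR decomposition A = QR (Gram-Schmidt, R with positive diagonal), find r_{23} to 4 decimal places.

r_{23} = 3.3166

a_1 = (0, -2, -4, 2); ‖a_1‖ = 4.8990, so q_1 = (0.0000, -0.4082, -0.8165, 0.4082).
q_1·a_2 = 0.0000·3 + (-0.4082)·1 + (-0.8165)·0 + 0.4082·1 = 0.0000.
u_2 = a_2 + 0.0000·q_1 = (3.0000, 1.0000, 0.0000, 1.0000).
‖u_2‖ = 3.3166, so q_2 = (0.9045, 0.3015, 0.0000, 0.3015).
r_{23} = q_2·a_3 = 3.3166.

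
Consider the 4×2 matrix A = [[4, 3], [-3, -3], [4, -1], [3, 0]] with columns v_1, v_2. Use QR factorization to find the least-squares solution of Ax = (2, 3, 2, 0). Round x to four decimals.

x = (0.3298, -0.5582)

v_1 = (4, -3, 4, 3); ‖v_1‖ = 7.0711, so q_1 = (0.5657, -0.4243, 0.5657, 0.4243).
q_1·v_2 = 0.5657·3 + (-0.4243)·(-3) + 0.5657·(-1) + 0.4243·0 = 2.4042.
u_2 = v_2 − 2.4042·q_1 = (1.6400, -1.9800, -2.3600, -1.0200).
‖u_2‖ = 3.6359, so q_2 = (0.4511, -0.5446, -0.6491, -0.2805).
Qᵀb = (0.9899, -2.0297).
Back-substitute: x_2 = -2.0297/3.6359 = -0.5582.
x_1 = (0.9899 − 2.4042·(-0.5582))/7.0711 = 0.3298.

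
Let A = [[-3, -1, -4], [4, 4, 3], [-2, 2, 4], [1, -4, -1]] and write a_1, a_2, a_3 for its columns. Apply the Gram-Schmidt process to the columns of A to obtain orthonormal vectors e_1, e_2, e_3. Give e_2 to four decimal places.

a_1 = (-3, 4, -2, 1); ‖a_1‖ = 5.4772, so e_1 = (-0.5477, 0.7303, -0.3651, 0.1826).
e_1·a_2 = (-0.5477)·(-1) + 0.7303·4 + (-0.3651)·2 + 0.1826·(-4) = 2.0083.
u_2 = a_2 − 2.0083·e_1 = (0.1000, 2.5333, 2.7333, -4.3667).
‖u_2‖ = 5.7417, so e_2 = (0.0174, 0.4412, 0.4761, -0.7605).

e_2 = (0.0174, 0.4412, 0.4761, -0.7605)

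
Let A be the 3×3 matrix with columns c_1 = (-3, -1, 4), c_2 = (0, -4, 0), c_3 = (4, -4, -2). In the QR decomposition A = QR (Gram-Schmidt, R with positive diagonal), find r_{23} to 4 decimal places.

r_{23} = 4.7068

q_1 = c_1/‖c_1‖ = (-3, -1, 4)/5.0990 = (-0.5883, -0.1961, 0.7845).
r_{12} = q_1·c_2 = 0.7845.
u_2 = c_2 − 0.7845·q_1 = (0.4615, -3.8462, -0.6154).
‖u_2‖ = 3.9223, so q_2 = (0.1177, -0.9806, -0.1569).
r_{23} = q_2·c_3 = 4.7068.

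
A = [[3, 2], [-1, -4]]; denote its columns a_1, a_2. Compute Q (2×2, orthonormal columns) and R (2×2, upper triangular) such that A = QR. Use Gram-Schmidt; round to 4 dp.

a_1 = (3, -1); ‖a_1‖ = 3.1623, so q_1 = (0.9487, -0.3162).
q_1·a_2 = 0.9487·2 + (-0.3162)·(-4) = 3.1623.
u_2 = a_2 − 3.1623·q_1 = (-1.0000, -3.0000).
‖u_2‖ = 3.1623, so q_2 = (-0.3162, -0.9487).

Q = [[0.9487, -0.3162], [-0.3162, -0.9487]], R = [[3.1623, 3.1623], [0.0000, 3.1623]]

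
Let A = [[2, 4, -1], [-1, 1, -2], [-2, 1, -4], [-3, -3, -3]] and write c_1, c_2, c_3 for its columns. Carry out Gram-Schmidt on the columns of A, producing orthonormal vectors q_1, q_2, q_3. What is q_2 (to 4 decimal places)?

c_1 = (2, -1, -2, -3); ‖c_1‖ = 4.2426, so q_1 = (0.4714, -0.2357, -0.4714, -0.7071).
q_1·c_2 = 0.4714·4 + (-0.2357)·1 + (-0.4714)·1 + (-0.7071)·(-3) = 3.2998.
u_2 = c_2 − 3.2998·q_1 = (2.4444, 1.7778, 2.5556, -0.6667).
‖u_2‖ = 4.0139, so q_2 = (0.6090, 0.4429, 0.6367, -0.1661).

q_2 = (0.6090, 0.4429, 0.6367, -0.1661)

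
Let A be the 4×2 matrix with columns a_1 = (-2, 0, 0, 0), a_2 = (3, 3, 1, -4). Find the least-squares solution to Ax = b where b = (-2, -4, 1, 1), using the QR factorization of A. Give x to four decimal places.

a_1 = (-2, 0, 0, 0); ‖a_1‖ = 2.0000, so q_1 = (-1.0000, 0.0000, 0.0000, 0.0000).
q_1·a_2 = (-1.0000)·3 + 0.0000·3 + 0.0000·1 + 0.0000·(-4) = -3.0000.
u_2 = a_2 + 3.0000·q_1 = (0.0000, 3.0000, 1.0000, -4.0000).
‖u_2‖ = 5.0990, so q_2 = (0.0000, 0.5883, 0.1961, -0.7845).
Qᵀb = (2.0000, -2.9417).
Back-substitute: x_2 = -2.9417/5.0990 = -0.5769.
x_1 = (2.0000 + 3.0000·(-0.5769))/2.0000 = 0.1346.

x = (0.1346, -0.5769)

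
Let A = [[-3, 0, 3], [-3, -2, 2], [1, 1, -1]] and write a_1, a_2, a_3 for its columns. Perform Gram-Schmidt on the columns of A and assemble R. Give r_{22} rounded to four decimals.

r_{22} = 1.5560

a_1 = (-3, -3, 1); ‖a_1‖ = 4.3589, so e_1 = (-0.6882, -0.6882, 0.2294).
e_1·a_2 = (-0.6882)·0 + (-0.6882)·(-2) + 0.2294·1 = 1.6059.
u_2 = a_2 − 1.6059·e_1 = (1.1053, -0.8947, 0.6316).
r_{22} = ‖u_2‖ = 1.5560.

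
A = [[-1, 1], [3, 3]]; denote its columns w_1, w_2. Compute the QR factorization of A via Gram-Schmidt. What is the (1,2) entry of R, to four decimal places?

w_1 = (-1, 3); ‖w_1‖ = 3.1623, so e_1 = (-0.3162, 0.9487).
r_{12} = e_1·w_2 = 2.5298.

r_{12} = 2.5298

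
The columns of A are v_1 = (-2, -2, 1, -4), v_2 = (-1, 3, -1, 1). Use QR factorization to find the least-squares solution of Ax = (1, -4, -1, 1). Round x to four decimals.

x = (-0.3973, -1.2146)

q_1 = v_1/‖v_1‖ = (-2, -2, 1, -4)/5.0000 = (-0.4000, -0.4000, 0.2000, -0.8000).
r_{12} = q_1·v_2 = -1.8000.
u_2 = v_2 + 1.8000·q_1 = (-1.7200, 2.2800, -0.6400, -0.4400).
‖u_2‖ = 2.9597, so q_2 = (-0.5811, 0.7703, -0.2162, -0.1487).
Qᵀb = (0.2000, -3.5949).
Back-substitute: x_2 = -3.5949/2.9597 = -1.2146.
x_1 = (0.2000 + 1.8000·(-1.2146))/5.0000 = -0.3973.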